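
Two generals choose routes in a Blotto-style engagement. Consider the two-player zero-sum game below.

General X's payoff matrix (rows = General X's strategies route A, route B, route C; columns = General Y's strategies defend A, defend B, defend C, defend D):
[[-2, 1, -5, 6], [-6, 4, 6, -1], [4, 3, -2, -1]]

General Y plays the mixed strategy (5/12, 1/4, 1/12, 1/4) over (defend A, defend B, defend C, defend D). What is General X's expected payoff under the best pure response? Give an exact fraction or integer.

route A: (-2)·(5/12) + (1)·(1/4) + (-5)·(1/12) + (6)·(1/4) = 1/2.
route B: (-6)·(5/12) + (4)·(1/4) + (6)·(1/12) + (-1)·(1/4) = -5/4.
route C: (4)·(5/12) + (3)·(1/4) + (-2)·(1/12) + (-1)·(1/4) = 2.
The best pure response is route C with expected payoff 2.

2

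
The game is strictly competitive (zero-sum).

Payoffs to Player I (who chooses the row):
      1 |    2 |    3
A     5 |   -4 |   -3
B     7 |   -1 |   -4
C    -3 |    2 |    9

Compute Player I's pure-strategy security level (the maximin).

-3

The worst-case payoff for each row is A: -4, B: -4, C: -3.
The best of these is -3.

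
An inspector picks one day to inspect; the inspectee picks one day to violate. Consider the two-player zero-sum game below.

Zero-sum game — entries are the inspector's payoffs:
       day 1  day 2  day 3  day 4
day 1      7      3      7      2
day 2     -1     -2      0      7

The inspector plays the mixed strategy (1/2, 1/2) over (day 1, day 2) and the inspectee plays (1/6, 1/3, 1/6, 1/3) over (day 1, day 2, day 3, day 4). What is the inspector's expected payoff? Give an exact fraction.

Against (1/6, 1/3, 1/6, 1/3), each row's expected payoff is day 1: 4; day 2: 3/2.
Taking the (1/2, 1/2)-weighted average: (1/2)·(4) + (1/2)·(3/2) = 11/4.

11/4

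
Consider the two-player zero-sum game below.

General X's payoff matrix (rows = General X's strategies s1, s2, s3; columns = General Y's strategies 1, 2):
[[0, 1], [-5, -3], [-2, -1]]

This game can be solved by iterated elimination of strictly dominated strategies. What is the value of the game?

0

Column 2 is strictly dominated by 1 for General Y (0<1, -5<-3, -2<-1); eliminate 2.
Row s2 is strictly dominated by row s1 (0>-5); eliminate s2.
Row s3 is strictly dominated by row s1 (0>-2); eliminate s3.
Only (s1, 1) remains, with payoff 0.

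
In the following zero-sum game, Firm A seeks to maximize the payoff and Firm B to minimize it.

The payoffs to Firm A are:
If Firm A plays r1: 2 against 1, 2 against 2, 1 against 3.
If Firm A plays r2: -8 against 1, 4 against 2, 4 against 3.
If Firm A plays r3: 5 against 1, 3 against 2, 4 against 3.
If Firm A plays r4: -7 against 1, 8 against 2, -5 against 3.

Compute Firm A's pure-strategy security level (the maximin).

3

The worst-case payoff for each row is r1: 1, r2: -8, r3: 3, r4: -7.
The best of these is 3.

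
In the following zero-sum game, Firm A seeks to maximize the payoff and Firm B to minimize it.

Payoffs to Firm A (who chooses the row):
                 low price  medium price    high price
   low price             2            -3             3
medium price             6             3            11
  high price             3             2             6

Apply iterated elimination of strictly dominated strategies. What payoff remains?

Row low price is strictly dominated by row medium price (6>2, 3>-3, 11>3); eliminate low price.
Row high price is strictly dominated by row medium price (6>3, 3>2, 11>6); eliminate high price.
Column high price is strictly dominated by low price for Firm B (6<11); eliminate high price.
Column low price is strictly dominated by medium price for Firm B (3<6); eliminate low price.
Only (medium price, medium price) remains, with payoff 3.

3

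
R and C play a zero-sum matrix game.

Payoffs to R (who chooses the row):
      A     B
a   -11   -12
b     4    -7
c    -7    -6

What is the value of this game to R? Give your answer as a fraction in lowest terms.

-73/12

Row a is strictly dominated by row c, so R never plays it.
The remaining 2×2 game on (b, c) × (A, B) has no saddle point. Let R play b with probability p; indifference gives 4p − 7(1−p) = −7p − 6(1−p), so p = 1/12.
Similarly C's optimal q on A is 1/12, and the value is 4·(1/12) + (-7)·(11/12) = -73/12.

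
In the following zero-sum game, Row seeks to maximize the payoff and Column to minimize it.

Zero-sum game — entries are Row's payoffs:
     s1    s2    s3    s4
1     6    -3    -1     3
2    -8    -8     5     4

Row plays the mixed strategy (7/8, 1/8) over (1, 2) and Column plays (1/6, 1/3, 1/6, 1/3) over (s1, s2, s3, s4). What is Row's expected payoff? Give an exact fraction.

Against (1/6, 1/3, 1/6, 1/3), each row's expected payoff is 1: 5/6; 2: -11/6.
Taking the (7/8, 1/8)-weighted average: (7/8)·(5/6) + (1/8)·(-11/6) = 1/2.

1/2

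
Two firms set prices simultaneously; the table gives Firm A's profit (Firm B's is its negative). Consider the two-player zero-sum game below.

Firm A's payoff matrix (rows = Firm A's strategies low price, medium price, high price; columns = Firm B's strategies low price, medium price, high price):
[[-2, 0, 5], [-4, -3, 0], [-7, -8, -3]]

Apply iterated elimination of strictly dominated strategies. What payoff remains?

-2

Row high price is strictly dominated by row low price (-2>-7, 0>-8, 5>-3); eliminate high price.
Row medium price is strictly dominated by row low price (-2>-4, 0>-3, 5>0); eliminate medium price.
Column high price is strictly dominated by low price for Firm B (-2<5); eliminate high price.
Column medium price is strictly dominated by low price for Firm B (-2<0); eliminate medium price.
Only (low price, low price) remains, with payoff -2.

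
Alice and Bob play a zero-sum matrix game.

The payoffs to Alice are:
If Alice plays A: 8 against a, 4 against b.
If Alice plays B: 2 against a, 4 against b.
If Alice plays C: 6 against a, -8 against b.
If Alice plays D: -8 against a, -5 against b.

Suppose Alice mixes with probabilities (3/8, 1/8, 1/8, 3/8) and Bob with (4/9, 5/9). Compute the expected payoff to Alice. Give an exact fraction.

-1/24

Against (4/9, 5/9), each row's expected payoff is A: 52/9; B: 28/9; C: -16/9; D: -19/3.
Taking the (3/8, 1/8, 1/8, 3/8)-weighted average: (3/8)·(52/9) + (1/8)·(28/9) + (1/8)·(-16/9) + (3/8)·(-19/3) = -1/24.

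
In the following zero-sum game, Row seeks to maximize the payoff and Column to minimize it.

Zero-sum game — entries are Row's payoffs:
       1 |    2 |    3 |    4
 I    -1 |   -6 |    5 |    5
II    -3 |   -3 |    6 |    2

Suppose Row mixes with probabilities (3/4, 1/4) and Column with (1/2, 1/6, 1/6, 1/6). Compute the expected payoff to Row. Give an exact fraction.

-1/24

Against (1/2, 1/6, 1/6, 1/6), each row's expected payoff is I: 1/6; II: -2/3.
Taking the (3/4, 1/4)-weighted average: (3/4)·(1/6) + (1/4)·(-2/3) = -1/24.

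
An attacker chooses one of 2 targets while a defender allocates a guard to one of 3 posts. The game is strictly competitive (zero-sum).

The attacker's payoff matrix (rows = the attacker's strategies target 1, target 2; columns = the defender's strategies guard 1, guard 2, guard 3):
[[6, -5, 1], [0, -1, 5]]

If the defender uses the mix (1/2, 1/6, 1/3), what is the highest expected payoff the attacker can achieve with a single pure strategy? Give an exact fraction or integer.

target 1: (6)·(1/2) + (-5)·(1/6) + (1)·(1/3) = 5/2.
target 2: (0)·(1/2) + (-1)·(1/6) + (5)·(1/3) = 3/2.
The best pure response is target 1 with expected payoff 5/2.

5/2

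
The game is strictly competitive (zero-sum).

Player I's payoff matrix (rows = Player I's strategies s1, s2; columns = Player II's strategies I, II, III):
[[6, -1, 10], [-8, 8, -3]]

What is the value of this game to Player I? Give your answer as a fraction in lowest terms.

40/23

Column III is strictly dominated by I for Player II (it gives Player I more in every row).
The remaining 2×2 game on (s1, s2) × (I, II) has no saddle point. Let Player I play s1 with probability p; indifference gives 6p − 8(1−p) = −p + 8(1−p), so p = 16/23.
Similarly Player II's optimal q on I is 9/23, and the value is 6·(9/23) + (-1)·(14/23) = 40/23.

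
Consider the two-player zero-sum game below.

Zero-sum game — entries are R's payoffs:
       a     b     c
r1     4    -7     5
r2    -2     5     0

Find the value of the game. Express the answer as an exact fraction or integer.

1/3

Column c is strictly dominated by a for C (it gives R more in every row).
The remaining 2×2 game on (r1, r2) × (a, b) has no saddle point. Let R play r1 with probability p; indifference gives 4p − 2(1−p) = −7p + 5(1−p), so p = 7/18.
Similarly C's optimal q on a is 2/3, and the value is 4·(2/3) + (-7)·(1/3) = 1/3.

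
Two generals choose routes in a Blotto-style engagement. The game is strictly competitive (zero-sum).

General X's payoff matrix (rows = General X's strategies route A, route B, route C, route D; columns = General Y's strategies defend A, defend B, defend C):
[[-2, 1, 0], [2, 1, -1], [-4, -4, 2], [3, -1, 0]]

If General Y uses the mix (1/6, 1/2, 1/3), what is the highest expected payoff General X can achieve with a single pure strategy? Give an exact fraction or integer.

1/2

route A: (-2)·(1/6) + (1)·(1/2) + (0)·(1/3) = 1/6.
route B: (2)·(1/6) + (1)·(1/2) + (-1)·(1/3) = 1/2.
route C: (-4)·(1/6) + (-4)·(1/2) + (2)·(1/3) = -2.
route D: (3)·(1/6) + (-1)·(1/2) + (0)·(1/3) = 0.
The best pure response is route B with expected payoff 1/2.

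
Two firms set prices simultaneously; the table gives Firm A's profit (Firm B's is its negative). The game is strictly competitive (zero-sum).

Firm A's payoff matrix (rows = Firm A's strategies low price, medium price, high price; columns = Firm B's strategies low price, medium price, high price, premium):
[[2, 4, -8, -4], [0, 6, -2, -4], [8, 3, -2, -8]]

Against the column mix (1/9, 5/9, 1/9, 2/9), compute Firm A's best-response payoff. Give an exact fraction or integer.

low price: (2)·(1/9) + (4)·(5/9) + (-8)·(1/9) + (-4)·(2/9) = 2/3.
medium price: (0)·(1/9) + (6)·(5/9) + (-2)·(1/9) + (-4)·(2/9) = 20/9.
high price: (8)·(1/9) + (3)·(5/9) + (-2)·(1/9) + (-8)·(2/9) = 5/9.
The best pure response is medium price with expected payoff 20/9.

20/9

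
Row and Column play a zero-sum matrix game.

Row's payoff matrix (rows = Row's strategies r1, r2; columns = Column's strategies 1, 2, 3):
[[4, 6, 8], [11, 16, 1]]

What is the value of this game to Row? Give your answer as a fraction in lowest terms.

Column 2 is strictly dominated by 1 for Column (it gives Row more in every row).
The remaining 2×2 game on (r1, r2) × (1, 3) has no saddle point. Let Row play r1 with probability p; indifference gives 4p + 11(1−p) = 8p + (1−p), so p = 5/7.
Similarly Column's optimal q on 1 is 1/2, and the value is 4·(1/2) + (8)·(1/2) = 6.

6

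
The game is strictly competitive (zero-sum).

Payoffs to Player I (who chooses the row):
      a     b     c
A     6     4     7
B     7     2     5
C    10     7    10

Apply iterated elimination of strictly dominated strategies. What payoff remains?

Column c is strictly dominated by b for Player II (4<7, 2<5, 7<10); eliminate c.
Row B is strictly dominated by row C (10>7, 7>2); eliminate B.
Column a is strictly dominated by b for Player II (4<6, 7<10); eliminate a.
Row A is strictly dominated by row C (7>4); eliminate A.
Only (C, b) remains, with payoff 7.

7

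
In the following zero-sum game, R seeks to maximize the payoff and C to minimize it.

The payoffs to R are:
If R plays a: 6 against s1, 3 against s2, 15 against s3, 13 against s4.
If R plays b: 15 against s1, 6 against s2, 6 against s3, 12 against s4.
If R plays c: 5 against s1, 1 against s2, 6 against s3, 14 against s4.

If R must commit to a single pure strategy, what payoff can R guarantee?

The worst-case payoff for each row is a: 3, b: 6, c: 1.
The best of these is 6.

6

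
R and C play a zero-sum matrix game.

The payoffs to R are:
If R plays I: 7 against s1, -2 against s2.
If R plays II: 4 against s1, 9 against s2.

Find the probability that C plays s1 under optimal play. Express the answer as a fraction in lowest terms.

11/14

Row minima are -2 and 4, so R's maximin is 4; column maxima are 7 and 9, so C's minimax is 7. These differ, so the equilibrium is in mixed strategies.
Let C play s1 with probability q. R is indifferent when 7q − 2(1−q) = 4q + 9(1−q), giving q = 11/14.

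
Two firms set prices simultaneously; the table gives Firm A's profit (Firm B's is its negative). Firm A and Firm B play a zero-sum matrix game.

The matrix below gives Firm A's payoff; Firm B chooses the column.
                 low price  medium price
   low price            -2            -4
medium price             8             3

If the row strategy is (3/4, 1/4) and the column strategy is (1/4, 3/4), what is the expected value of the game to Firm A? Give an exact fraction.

Against (1/4, 3/4), each row's expected payoff is low price: -7/2; medium price: 17/4.
Taking the (3/4, 1/4)-weighted average: (3/4)·(-7/2) + (1/4)·(17/4) = -25/16.

-25/16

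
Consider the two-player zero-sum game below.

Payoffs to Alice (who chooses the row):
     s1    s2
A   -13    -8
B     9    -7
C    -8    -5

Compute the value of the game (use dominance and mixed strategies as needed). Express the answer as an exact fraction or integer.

Row A is strictly dominated by row C, so Alice never plays it.
The remaining 2×2 game on (B, C) × (s1, s2) has no saddle point. Let Alice play B with probability p; indifference gives 9p − 8(1−p) = −7p − 5(1−p), so p = 3/19.
Similarly Bob's optimal q on s1 is 2/19, and the value is 9·(2/19) + (-7)·(17/19) = -101/19.

-101/19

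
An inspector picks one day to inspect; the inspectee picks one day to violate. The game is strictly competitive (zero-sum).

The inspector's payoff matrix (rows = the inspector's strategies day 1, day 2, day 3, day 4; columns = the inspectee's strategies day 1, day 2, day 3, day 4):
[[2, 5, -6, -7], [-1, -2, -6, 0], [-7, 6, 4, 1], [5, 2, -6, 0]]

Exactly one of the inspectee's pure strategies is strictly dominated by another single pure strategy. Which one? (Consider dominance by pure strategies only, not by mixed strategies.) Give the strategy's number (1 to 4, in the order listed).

2

The inspectee prefers columns that give the inspector less. Compare day 2 with day 3: -6 < 5, -6 < -2, 4 < 6, -6 < 2.
So day 3 strictly dominates day 2 for the inspectee; day 2 is strictly dominated.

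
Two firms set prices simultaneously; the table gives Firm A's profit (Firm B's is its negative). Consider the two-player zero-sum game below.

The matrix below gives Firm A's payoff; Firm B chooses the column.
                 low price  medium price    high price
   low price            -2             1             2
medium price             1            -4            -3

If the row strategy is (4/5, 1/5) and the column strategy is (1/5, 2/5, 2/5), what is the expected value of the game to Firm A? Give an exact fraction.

Against (1/5, 2/5, 2/5), each row's expected payoff is low price: 4/5; medium price: -13/5.
Taking the (4/5, 1/5)-weighted average: (4/5)·(4/5) + (1/5)·(-13/5) = 3/25.

3/25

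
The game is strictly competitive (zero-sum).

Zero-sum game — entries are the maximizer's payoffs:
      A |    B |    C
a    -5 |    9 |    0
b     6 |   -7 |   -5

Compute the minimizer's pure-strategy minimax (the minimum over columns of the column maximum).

The worst case (largest entry) in each column is A: 6, B: 9, C: 0.
The best (smallest) of these is 0.

0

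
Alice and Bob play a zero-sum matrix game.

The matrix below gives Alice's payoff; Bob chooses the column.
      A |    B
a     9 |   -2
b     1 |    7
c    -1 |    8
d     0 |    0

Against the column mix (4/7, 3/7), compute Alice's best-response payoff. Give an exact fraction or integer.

30/7

a: (9)·(4/7) + (-2)·(3/7) = 30/7.
b: (1)·(4/7) + (7)·(3/7) = 25/7.
c: (-1)·(4/7) + (8)·(3/7) = 20/7.
d: (0)·(4/7) + (0)·(3/7) = 0.
The best pure response is a with expected payoff 30/7.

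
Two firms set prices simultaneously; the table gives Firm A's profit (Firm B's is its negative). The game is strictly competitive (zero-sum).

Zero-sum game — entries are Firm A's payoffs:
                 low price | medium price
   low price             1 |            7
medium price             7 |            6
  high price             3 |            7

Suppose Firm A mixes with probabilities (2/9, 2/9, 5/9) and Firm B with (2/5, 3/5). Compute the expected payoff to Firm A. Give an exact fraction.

49/9

Against (2/5, 3/5), each row's expected payoff is low price: 23/5; medium price: 32/5; high price: 27/5.
Taking the (2/9, 2/9, 5/9)-weighted average: (2/9)·(23/5) + (2/9)·(32/5) + (5/9)·(27/5) = 49/9.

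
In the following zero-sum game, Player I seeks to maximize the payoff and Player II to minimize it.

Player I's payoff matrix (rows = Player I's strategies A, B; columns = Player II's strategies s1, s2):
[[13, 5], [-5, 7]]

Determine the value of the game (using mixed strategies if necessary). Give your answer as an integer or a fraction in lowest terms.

29/5

Row minima are 5 and -5, so Player I's maximin is 5; column maxima are 13 and 7, so Player II's minimax is 7. These differ, so the equilibrium is in mixed strategies.
Let Player I play A with probability p. Player II is indifferent when 13p − 5(1−p) = 5p + 7(1−p), giving p = 3/5.
Let Player II play s1 with probability q. Player I is indifferent when 13q + 5(1−q) = −5q + 7(1−q), giving q = 1/10.
The value is 13·(1/10) + (5)·(9/10) = 29/5.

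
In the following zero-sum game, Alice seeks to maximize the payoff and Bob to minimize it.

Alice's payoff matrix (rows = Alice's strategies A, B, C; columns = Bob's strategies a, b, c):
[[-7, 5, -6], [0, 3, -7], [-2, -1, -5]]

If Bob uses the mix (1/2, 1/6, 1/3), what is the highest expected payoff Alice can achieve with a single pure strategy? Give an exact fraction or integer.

-11/6

A: (-7)·(1/2) + (5)·(1/6) + (-6)·(1/3) = -14/3.
B: (0)·(1/2) + (3)·(1/6) + (-7)·(1/3) = -11/6.
C: (-2)·(1/2) + (-1)·(1/6) + (-5)·(1/3) = -17/6.
The best pure response is B with expected payoff -11/6.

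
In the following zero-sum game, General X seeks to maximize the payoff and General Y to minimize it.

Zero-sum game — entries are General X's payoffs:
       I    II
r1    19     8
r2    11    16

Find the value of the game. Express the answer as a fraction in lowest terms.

27/2

Row minima are 8 and 11, so General X's maximin is 11; column maxima are 19 and 16, so General Y's minimax is 16. These differ, so the equilibrium is in mixed strategies.
Let General X play r1 with probability p. General Y is indifferent when 19p + 11(1−p) = 8p + 16(1−p), giving p = 5/16.
Let General Y play I with probability q. General X is indifferent when 19q + 8(1−q) = 11q + 16(1−q), giving q = 1/2.
The value is 19·(1/2) + (8)·(1/2) = 27/2.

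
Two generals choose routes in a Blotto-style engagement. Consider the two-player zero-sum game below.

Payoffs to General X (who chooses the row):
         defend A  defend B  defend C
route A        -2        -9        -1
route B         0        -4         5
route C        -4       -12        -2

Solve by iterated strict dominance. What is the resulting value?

Column defend C is strictly dominated by defend A for General Y (-2<-1, 0<5, -4<-2); eliminate defend C.
Row route A is strictly dominated by row route B (0>-2, -4>-9); eliminate route A.
Column defend A is strictly dominated by defend B for General Y (-4<0, -12<-4); eliminate defend A.
Row route C is strictly dominated by row route B (-4>-12); eliminate route C.
Only (route B, defend B) remains, with payoff -4.

-4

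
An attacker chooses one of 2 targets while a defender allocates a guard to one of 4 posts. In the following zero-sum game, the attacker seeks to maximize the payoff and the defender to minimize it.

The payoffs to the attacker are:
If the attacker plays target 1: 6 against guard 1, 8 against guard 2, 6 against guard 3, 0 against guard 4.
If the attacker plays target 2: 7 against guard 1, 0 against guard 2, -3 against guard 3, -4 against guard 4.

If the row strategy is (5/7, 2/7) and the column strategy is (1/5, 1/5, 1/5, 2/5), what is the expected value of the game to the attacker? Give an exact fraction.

92/35

Against (1/5, 1/5, 1/5, 2/5), each row's expected payoff is target 1: 4; target 2: -4/5.
Taking the (5/7, 2/7)-weighted average: (5/7)·(4) + (2/7)·(-4/5) = 92/35.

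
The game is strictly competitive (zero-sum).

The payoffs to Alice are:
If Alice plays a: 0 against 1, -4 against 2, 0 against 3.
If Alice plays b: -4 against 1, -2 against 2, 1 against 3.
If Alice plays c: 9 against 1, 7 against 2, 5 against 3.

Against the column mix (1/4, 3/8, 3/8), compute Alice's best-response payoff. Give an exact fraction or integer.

a: (0)·(1/4) + (-4)·(3/8) + (0)·(3/8) = -3/2.
b: (-4)·(1/4) + (-2)·(3/8) + (1)·(3/8) = -11/8.
c: (9)·(1/4) + (7)·(3/8) + (5)·(3/8) = 27/4.
The best pure response is c with expected payoff 27/4.

27/4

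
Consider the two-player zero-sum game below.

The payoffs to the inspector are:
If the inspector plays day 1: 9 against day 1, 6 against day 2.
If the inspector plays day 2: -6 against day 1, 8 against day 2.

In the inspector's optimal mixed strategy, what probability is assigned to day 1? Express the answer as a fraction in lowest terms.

Row minima are 6 and -6, so the inspector's maximin is 6; column maxima are 9 and 8, so the inspectee's minimax is 8. These differ, so the equilibrium is in mixed strategies.
Let the inspector play day 1 with probability p. The inspectee is indifferent when 9p − 6(1−p) = 6p + 8(1−p), giving p = 14/17.

14/17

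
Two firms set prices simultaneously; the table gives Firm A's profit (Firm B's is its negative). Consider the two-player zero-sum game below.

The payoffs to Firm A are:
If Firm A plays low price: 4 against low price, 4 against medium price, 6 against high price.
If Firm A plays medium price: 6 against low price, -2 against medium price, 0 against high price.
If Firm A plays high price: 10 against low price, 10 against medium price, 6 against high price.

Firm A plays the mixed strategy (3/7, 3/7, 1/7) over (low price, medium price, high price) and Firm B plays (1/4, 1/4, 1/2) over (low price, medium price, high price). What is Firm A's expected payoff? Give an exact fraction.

26/7

Against (1/4, 1/4, 1/2), each row's expected payoff is low price: 5; medium price: 1; high price: 8.
Taking the (3/7, 3/7, 1/7)-weighted average: (3/7)·(5) + (3/7)·(1) + (1/7)·(8) = 26/7.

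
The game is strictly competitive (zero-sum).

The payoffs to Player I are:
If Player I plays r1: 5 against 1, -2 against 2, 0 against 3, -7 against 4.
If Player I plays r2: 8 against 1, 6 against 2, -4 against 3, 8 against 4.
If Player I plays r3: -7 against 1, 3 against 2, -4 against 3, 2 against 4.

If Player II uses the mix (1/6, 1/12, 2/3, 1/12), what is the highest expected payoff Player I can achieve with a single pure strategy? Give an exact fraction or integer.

r1: (5)·(1/6) + (-2)·(1/12) + (0)·(2/3) + (-7)·(1/12) = 1/12.
r2: (8)·(1/6) + (6)·(1/12) + (-4)·(2/3) + (8)·(1/12) = -1/6.
r3: (-7)·(1/6) + (3)·(1/12) + (-4)·(2/3) + (2)·(1/12) = -41/12.
The best pure response is r1 with expected payoff 1/12.

1/12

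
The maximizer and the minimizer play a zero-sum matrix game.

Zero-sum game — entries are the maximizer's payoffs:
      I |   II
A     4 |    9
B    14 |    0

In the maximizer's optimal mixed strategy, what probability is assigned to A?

14/19

Row minima are 4 and 0, so the maximizer's maximin is 4; column maxima are 14 and 9, so the minimizer's minimax is 9. These differ, so the equilibrium is in mixed strategies.
Let the maximizer play A with probability p. The minimizer is indifferent when 4p + 14(1−p) = 9p, giving p = 14/19.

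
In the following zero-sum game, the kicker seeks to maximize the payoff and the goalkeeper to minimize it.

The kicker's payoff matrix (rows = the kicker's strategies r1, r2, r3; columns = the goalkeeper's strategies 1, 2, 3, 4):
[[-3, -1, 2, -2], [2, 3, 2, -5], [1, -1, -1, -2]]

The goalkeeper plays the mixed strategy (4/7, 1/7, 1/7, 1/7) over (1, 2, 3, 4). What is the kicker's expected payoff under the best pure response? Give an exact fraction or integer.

r1: (-3)·(4/7) + (-1)·(1/7) + (2)·(1/7) + (-2)·(1/7) = -13/7.
r2: (2)·(4/7) + (3)·(1/7) + (2)·(1/7) + (-5)·(1/7) = 8/7.
r3: (1)·(4/7) + (-1)·(1/7) + (-1)·(1/7) + (-2)·(1/7) = 0.
The best pure response is r2 with expected payoff 8/7.

8/7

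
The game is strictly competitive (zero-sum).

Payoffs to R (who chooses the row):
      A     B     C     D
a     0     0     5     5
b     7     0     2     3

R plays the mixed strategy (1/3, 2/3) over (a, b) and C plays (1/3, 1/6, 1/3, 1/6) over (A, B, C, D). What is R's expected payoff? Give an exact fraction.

19/6

Against (1/3, 1/6, 1/3, 1/6), each row's expected payoff is a: 5/2; b: 7/2.
Taking the (1/3, 2/3)-weighted average: (1/3)·(5/2) + (2/3)·(7/2) = 19/6.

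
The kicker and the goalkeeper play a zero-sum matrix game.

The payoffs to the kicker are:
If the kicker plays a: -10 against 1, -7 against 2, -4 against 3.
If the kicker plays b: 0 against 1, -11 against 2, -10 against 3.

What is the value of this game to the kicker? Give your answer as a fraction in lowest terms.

-55/7

Column 3 is strictly dominated by 2 for the goalkeeper (it gives the kicker more in every row).
The remaining 2×2 game on (a, b) × (1, 2) has no saddle point. Let the kicker play a with probability p; indifference gives −10p = −7p − 11(1−p), so p = 11/14.
Similarly the goalkeeper's optimal q on 1 is 2/7, and the value is -10·(2/7) + (-7)·(5/7) = -55/7.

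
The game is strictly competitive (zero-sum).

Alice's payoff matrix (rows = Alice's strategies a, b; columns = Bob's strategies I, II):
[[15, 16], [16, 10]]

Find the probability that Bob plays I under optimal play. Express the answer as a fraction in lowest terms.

Row minima are 15 and 10, so Alice's maximin is 15; column maxima are 16 and 16, so Bob's minimax is 16. These differ, so the equilibrium is in mixed strategies.
Let Bob play I with probability q. Alice is indifferent when 15q + 16(1−q) = 16q + 10(1−q), giving q = 6/7.

6/7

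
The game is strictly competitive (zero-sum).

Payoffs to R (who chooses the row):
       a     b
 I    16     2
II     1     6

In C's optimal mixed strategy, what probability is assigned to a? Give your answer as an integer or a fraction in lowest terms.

4/19

Row minima are 2 and 1, so R's maximin is 2; column maxima are 16 and 6, so C's minimax is 6. These differ, so the equilibrium is in mixed strategies.
Let C play a with probability q. R is indifferent when 16q + 2(1−q) = q + 6(1−q), giving q = 4/19.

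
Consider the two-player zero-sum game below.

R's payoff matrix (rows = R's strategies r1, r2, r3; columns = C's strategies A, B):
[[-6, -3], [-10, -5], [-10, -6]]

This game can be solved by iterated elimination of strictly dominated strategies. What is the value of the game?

-6

Row r3 is strictly dominated by row r1 (-6>-10, -3>-6); eliminate r3.
Row r2 is strictly dominated by row r1 (-6>-10, -3>-5); eliminate r2.
Column B is strictly dominated by A for C (-6<-3); eliminate B.
Only (r1, A) remains, with payoff -6.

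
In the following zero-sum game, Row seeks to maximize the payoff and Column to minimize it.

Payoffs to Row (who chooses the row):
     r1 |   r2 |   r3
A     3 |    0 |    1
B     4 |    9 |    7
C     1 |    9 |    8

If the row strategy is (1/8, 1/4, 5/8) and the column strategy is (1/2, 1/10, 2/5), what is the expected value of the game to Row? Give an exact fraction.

363/80

Against (1/2, 1/10, 2/5), each row's expected payoff is A: 19/10; B: 57/10; C: 23/5.
Taking the (1/8, 1/4, 5/8)-weighted average: (1/8)·(19/10) + (1/4)·(57/10) + (5/8)·(23/5) = 363/80.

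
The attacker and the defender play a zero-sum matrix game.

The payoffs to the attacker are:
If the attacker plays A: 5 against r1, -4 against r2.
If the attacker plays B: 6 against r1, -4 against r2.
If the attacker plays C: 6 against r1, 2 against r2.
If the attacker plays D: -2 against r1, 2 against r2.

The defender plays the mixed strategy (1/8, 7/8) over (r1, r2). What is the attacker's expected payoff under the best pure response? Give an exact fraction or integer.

A: (5)·(1/8) + (-4)·(7/8) = -23/8.
B: (6)·(1/8) + (-4)·(7/8) = -11/4.
C: (6)·(1/8) + (2)·(7/8) = 5/2.
D: (-2)·(1/8) + (2)·(7/8) = 3/2.
The best pure response is C with expected payoff 5/2.

5/2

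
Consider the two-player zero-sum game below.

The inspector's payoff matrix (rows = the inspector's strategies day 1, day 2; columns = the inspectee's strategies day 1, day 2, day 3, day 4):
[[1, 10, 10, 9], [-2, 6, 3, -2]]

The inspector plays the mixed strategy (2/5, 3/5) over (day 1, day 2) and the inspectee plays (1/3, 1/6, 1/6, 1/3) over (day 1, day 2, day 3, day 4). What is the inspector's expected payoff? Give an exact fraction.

Against (1/3, 1/6, 1/6, 1/3), each row's expected payoff is day 1: 20/3; day 2: 1/6.
Taking the (2/5, 3/5)-weighted average: (2/5)·(20/3) + (3/5)·(1/6) = 83/30.

83/30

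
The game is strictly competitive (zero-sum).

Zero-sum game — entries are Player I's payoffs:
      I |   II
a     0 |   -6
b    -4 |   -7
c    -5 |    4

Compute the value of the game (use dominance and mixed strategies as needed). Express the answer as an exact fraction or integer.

Row b is strictly dominated by row a, so Player I never plays it.
The remaining 2×2 game on (a, c) × (I, II) has no saddle point. Let Player I play a with probability p; indifference gives −5(1−p) = −6p + 4(1−p), so p = 3/5.
Similarly Player II's optimal q on I is 2/3, and the value is 0·(2/3) + (-6)·(1/3) = -2.

-2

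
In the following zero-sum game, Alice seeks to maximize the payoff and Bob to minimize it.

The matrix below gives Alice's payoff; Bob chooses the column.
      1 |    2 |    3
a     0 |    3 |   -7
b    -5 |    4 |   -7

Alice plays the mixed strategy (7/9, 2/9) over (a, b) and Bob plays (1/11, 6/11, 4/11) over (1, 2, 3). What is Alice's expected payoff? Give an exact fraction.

-8/9

Against (1/11, 6/11, 4/11), each row's expected payoff is a: -10/11; b: -9/11.
Taking the (7/9, 2/9)-weighted average: (7/9)·(-10/11) + (2/9)·(-9/11) = -8/9.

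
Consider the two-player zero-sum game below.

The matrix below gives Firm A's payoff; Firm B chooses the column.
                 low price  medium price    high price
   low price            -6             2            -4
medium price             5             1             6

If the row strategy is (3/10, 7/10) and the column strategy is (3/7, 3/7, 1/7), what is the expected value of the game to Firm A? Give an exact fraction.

12/7

Against (3/7, 3/7, 1/7), each row's expected payoff is low price: -16/7; medium price: 24/7.
Taking the (3/10, 7/10)-weighted average: (3/10)·(-16/7) + (7/10)·(24/7) = 12/7.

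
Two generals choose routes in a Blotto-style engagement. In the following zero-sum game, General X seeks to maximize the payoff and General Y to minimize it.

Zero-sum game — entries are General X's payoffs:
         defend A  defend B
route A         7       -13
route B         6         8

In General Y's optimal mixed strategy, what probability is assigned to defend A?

21/22

Row minima are -13 and 6, so General X's maximin is 6; column maxima are 7 and 8, so General Y's minimax is 7. These differ, so the equilibrium is in mixed strategies.
Let General Y play defend A with probability q. General X is indifferent when 7q − 13(1−q) = 6q + 8(1−q), giving q = 21/22.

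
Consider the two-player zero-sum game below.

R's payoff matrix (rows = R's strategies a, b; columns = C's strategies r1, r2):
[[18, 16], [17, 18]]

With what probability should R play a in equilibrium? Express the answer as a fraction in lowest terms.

1/3

Row minima are 16 and 17, so R's maximin is 17; column maxima are 18 and 18, so C's minimax is 18. These differ, so the equilibrium is in mixed strategies.
Let R play a with probability p. C is indifferent when 18p + 17(1−p) = 16p + 18(1−p), giving p = 1/3.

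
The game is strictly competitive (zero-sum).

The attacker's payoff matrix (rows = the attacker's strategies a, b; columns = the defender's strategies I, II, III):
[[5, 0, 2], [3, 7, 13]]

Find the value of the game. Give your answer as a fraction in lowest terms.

Column III is strictly dominated by II for the defender (it gives the attacker more in every row).
The remaining 2×2 game on (a, b) × (I, II) has no saddle point. Let the attacker play a with probability p; indifference gives 5p + 3(1−p) = 7(1−p), so p = 4/9.
Similarly the defender's optimal q on I is 7/9, and the value is 5·(7/9) + (0)·(2/9) = 35/9.

35/9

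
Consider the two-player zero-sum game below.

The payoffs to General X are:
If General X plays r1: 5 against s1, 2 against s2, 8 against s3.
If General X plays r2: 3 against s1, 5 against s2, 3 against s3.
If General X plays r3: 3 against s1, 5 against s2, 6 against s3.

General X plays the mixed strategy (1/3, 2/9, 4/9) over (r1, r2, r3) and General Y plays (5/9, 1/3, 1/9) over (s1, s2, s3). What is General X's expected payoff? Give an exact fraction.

109/27

Against (5/9, 1/3, 1/9), each row's expected payoff is r1: 13/3; r2: 11/3; r3: 4.
Taking the (1/3, 2/9, 4/9)-weighted average: (1/3)·(13/3) + (2/9)·(11/3) + (4/9)·(4) = 109/27.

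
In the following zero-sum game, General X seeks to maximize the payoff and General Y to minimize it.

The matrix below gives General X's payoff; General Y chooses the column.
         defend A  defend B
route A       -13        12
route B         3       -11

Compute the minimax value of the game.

-107/39

Row minima are -13 and -11, so General X's maximin is -11; column maxima are 3 and 12, so General Y's minimax is 3. These differ, so the equilibrium is in mixed strategies.
Let General X play route A with probability p. General Y is indifferent when −13p + 3(1−p) = 12p − 11(1−p), giving p = 14/39.
Let General Y play defend A with probability q. General X is indifferent when −13q + 12(1−q) = 3q − 11(1−q), giving q = 23/39.
The value is -13·(23/39) + (12)·(16/39) = -107/39.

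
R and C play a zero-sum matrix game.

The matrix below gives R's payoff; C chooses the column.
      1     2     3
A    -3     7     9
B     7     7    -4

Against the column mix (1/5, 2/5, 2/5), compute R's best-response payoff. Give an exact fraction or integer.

29/5

A: (-3)·(1/5) + (7)·(2/5) + (9)·(2/5) = 29/5.
B: (7)·(1/5) + (7)·(2/5) + (-4)·(2/5) = 13/5.
The best pure response is A with expected payoff 29/5.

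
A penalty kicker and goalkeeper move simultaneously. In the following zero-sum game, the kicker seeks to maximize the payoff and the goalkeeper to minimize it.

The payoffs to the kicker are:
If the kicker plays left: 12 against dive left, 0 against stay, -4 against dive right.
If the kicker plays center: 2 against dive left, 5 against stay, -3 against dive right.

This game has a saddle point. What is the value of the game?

-3

Row minima: -4, -3 → the kicker's maximin is -3.
Column maxima: 12, 5, -3 → the goalkeeper's minimax is -3.
They coincide at (center, dive right), so the value is -3.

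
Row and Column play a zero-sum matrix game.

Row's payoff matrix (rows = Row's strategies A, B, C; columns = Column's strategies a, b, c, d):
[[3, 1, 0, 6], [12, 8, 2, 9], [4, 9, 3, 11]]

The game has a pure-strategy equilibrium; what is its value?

Row minima: 0, 2, 3 → Row's maximin is 3.
Column maxima: 12, 9, 3, 11 → Column's minimax is 3.
They coincide at (C, c), so the value is 3.

3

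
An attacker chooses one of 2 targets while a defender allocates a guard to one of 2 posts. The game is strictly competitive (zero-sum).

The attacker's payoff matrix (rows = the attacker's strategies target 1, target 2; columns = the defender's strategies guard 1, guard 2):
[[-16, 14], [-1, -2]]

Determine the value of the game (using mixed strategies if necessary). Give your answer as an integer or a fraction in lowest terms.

Row minima are -16 and -2, so the attacker's maximin is -2; column maxima are -1 and 14, so the defender's minimax is -1. These differ, so the equilibrium is in mixed strategies.
Let the attacker play target 1 with probability p. The defender is indifferent when −16p − (1−p) = 14p − 2(1−p), giving p = 1/31.
Let the defender play guard 1 with probability q. The attacker is indifferent when −16q + 14(1−q) = −q − 2(1−q), giving q = 16/31.
The value is -16·(16/31) + (14)·(15/31) = -46/31.

-46/31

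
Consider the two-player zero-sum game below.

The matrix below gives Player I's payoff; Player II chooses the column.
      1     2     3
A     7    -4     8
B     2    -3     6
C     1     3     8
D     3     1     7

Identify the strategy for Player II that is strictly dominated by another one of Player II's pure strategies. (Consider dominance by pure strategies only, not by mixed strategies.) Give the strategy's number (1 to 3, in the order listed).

3

Player II prefers columns that give Player I less. Compare 3 with 1: 7 < 8, 2 < 6, 1 < 8, 3 < 7.
So 1 strictly dominates 3 for Player II; 3 is strictly dominated.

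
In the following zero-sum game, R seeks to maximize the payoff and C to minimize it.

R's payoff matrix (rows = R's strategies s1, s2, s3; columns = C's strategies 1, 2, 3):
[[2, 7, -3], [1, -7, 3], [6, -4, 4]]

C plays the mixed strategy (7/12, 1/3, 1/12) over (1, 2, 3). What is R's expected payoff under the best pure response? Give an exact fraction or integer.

s1: (2)·(7/12) + (7)·(1/3) + (-3)·(1/12) = 13/4.
s2: (1)·(7/12) + (-7)·(1/3) + (3)·(1/12) = -3/2.
s3: (6)·(7/12) + (-4)·(1/3) + (4)·(1/12) = 5/2.
The best pure response is s1 with expected payoff 13/4.

13/4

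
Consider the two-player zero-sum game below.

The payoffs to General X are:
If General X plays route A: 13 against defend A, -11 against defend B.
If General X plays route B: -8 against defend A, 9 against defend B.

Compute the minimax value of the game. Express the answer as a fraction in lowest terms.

Row minima are -11 and -8, so General X's maximin is -8; column maxima are 13 and 9, so General Y's minimax is 9. These differ, so the equilibrium is in mixed strategies.
Let General X play route A with probability p. General Y is indifferent when 13p − 8(1−p) = −11p + 9(1−p), giving p = 17/41.
Let General Y play defend A with probability q. General X is indifferent when 13q − 11(1−q) = −8q + 9(1−q), giving q = 20/41.
The value is 13·(20/41) + (-11)·(21/41) = 29/41.

29/41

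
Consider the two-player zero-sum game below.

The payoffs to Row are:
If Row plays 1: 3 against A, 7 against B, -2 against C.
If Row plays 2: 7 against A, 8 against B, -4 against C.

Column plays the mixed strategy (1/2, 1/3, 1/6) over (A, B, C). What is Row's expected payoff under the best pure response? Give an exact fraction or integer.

11/2

1: (3)·(1/2) + (7)·(1/3) + (-2)·(1/6) = 7/2.
2: (7)·(1/2) + (8)·(1/3) + (-4)·(1/6) = 11/2.
The best pure response is 2 with expected payoff 11/2.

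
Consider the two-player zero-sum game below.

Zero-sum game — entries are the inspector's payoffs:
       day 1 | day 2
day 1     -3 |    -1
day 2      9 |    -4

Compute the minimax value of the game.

Row minima are -3 and -4, so the inspector's maximin is -3; column maxima are 9 and -1, so the inspectee's minimax is -1. These differ, so the equilibrium is in mixed strategies.
Let the inspector play day 1 with probability p. The inspectee is indifferent when −3p + 9(1−p) = −p − 4(1−p), giving p = 13/15.
Let the inspectee play day 1 with probability q. The inspector is indifferent when −3q − (1−q) = 9q − 4(1−q), giving q = 1/5.
The value is -3·(1/5) + (-1)·(4/5) = -7/5.

-7/5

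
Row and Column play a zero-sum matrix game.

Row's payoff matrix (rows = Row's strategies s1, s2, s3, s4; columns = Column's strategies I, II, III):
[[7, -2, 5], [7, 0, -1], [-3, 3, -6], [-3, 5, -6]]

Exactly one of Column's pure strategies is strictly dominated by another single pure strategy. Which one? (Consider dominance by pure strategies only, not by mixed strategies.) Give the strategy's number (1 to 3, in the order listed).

Column prefers columns that give Row less. Compare I with III: 5 < 7, -1 < 7, -6 < -3, -6 < -3.
So III strictly dominates I for Column; I is strictly dominated.

1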